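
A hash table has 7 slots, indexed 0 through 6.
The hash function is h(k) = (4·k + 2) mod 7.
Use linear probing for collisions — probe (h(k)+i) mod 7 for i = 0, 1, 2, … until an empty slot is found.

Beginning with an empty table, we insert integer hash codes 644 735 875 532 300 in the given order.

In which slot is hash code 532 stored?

644: h=2 => slot 2
735: h=2, probe 2,3 => slot 3
875: h=2, probe 2,3,4 => slot 4
532: h=2, probe 2,3,4,5 => slot 5
300: h=5, probe 5,6 => slot 6
Table: [_, _, 644, 735, 875, 532, 300]

5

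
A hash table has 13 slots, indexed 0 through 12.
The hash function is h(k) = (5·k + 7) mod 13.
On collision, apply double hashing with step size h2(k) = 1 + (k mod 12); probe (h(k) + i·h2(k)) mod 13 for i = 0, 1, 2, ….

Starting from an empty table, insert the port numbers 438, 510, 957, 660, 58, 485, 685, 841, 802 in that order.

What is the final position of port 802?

7

438: h=0 → slot 0
510: h=9 → slot 9
957: h=8 → slot 8
660: h=5 → slot 5
58: h=11 → slot 11
485: h=1 → slot 1
685: h=0, h2=2, probe 0,2 → slot 2
841: h=0, h2=2, probe 0,2,4 → slot 4
802: h=0, h2=11, probe 0,11,9,7 → slot 7
Table: [438, 485, 685, -, 841, 660, -, 802, 957, 510, -, 58, -]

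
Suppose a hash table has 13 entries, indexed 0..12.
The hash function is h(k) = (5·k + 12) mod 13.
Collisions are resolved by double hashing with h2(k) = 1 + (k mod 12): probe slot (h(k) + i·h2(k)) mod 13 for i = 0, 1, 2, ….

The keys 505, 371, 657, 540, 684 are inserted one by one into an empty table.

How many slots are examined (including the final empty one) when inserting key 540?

505 hashes to 2; slot 2 is free => place at 2.
371 hashes to 8; slot 8 is free => place at 8.
657 hashes to 8, h2=10; 8 taken => place at 5.
540 hashes to 8, h2=1; 8 taken => place at 9.
684 hashes to 0; slot 0 is free => place at 0.
Table: [684, ., 505, ., ., 657, ., ., 371, 540, ., ., .]

2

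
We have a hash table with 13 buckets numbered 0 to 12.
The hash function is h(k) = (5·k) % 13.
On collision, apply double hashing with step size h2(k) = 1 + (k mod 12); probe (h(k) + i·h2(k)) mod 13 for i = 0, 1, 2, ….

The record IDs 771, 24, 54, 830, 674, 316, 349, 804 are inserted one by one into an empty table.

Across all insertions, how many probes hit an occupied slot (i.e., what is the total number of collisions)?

6

771 hashes to 7; slot 7 is free → place at 7.
24 hashes to 3; slot 3 is free → place at 3.
54 hashes to 10; slot 10 is free → place at 10.
830 hashes to 3, h2=3; 3 taken → place at 6.
674 hashes to 3, h2=3; 3,6 taken → place at 9.
316 hashes to 7, h2=5; 7 taken → place at 12.
349 hashes to 3, h2=2; 3 taken → place at 5.
804 hashes to 3, h2=1; 3 taken → place at 4.
Table: [_, _, _, 24, 804, 349, 830, 771, _, 674, 54, _, 316]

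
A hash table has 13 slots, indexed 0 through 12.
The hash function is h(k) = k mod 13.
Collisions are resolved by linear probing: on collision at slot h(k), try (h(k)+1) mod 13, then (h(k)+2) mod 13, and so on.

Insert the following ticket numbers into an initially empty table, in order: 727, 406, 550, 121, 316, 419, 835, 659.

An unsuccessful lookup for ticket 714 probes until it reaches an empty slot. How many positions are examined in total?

2

727: h=12 -> slot 12
406: h=3 -> slot 3
550: h=4 -> slot 4
121: h=4, probe 4,5 -> slot 5
316: h=4, probe 4,5,6 -> slot 6
419: h=3, probe 3,4,5,6,7 -> slot 7
835: h=3, probe 3,4,5,6,7,8 -> slot 8
659: h=9 -> slot 9
Table: [., ., ., 406, 550, 121, 316, 419, 835, 659, ., ., 727]
Lookup 714: h=12, probe 12,0 → slot 0 empty, not found.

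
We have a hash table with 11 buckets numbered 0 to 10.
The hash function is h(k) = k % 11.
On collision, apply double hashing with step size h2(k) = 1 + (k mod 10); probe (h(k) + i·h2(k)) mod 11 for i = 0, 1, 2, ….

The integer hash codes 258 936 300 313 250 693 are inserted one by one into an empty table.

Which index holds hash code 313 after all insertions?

9

258: h=5 => slot 5
936: h=1 => slot 1
300: h=3 => slot 3
313: h=5, h2=4, probe 5,9 => slot 9
250: h=8 => slot 8
693: h=0 => slot 0
Table: [693, 936, ∅, 300, ∅, 258, ∅, ∅, 250, 313, ∅]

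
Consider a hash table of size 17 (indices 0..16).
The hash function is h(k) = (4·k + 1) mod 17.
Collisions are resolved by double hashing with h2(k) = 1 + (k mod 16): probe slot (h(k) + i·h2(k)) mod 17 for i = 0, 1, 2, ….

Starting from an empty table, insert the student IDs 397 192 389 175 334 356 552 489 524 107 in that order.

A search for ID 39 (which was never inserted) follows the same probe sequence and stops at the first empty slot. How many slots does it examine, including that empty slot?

2

397: h=8 → slot 8
192: h=4 → slot 4
389: h=10 → slot 10
175: h=4, h2=16, probe 4,3 → slot 3
334: h=11 → slot 11
356: h=14 → slot 14
552: h=16 → slot 16
489: h=2 → slot 2
524: h=6 → slot 6
107: h=4, h2=12, probe 4,16,11,6,1 → slot 1
Table: [∅, 107, 489, 175, 192, ∅, 524, ∅, 397, ∅, 389, 334, ∅, ∅, 356, ∅, 552]
Lookup 39: h=4, h2=8, probe 4,12 → slot 12 empty, not found.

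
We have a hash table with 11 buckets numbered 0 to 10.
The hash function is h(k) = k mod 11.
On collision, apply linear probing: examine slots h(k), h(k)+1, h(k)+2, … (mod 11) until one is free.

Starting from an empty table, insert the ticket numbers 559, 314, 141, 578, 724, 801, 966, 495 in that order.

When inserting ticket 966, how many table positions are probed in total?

559: h=9 => slot 9
314: h=6 => slot 6
141: h=9, probe 9,10 => slot 10
578: h=6, probe 6,7 => slot 7
724: h=9, probe 9,10,0 => slot 0
801: h=9, probe 9,10,0,1 => slot 1
966: h=9, probe 9,10,0,1,2 => slot 2
495: h=0, probe 0,1,2,3 => slot 3
Table: [724, 801, 966, 495, —, —, 314, 578, —, 559, 141]

5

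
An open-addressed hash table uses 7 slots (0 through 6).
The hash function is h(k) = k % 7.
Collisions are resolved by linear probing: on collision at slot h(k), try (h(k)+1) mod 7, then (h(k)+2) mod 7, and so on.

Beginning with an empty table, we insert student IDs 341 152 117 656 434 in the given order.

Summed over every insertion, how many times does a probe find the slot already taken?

8

341: h=5 → slot 5
152: h=5, probe 5,6 → slot 6
117: h=5, probe 5,6,0 → slot 0
656: h=5, probe 5,6,0,1 → slot 1
434: h=0, probe 0,1,2 → slot 2
Table: [117, 656, 434, -, -, 341, 152]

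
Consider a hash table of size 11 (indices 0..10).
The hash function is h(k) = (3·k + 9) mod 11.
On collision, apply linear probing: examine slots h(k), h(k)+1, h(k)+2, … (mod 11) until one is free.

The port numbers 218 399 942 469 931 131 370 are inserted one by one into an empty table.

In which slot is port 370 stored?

0

218: h=3 → slot 3
399: h=7 → slot 7
942: h=8 → slot 8
469: h=8, probe 8,9 → slot 9
931: h=8, probe 8,9,10 → slot 10
131: h=6 → slot 6
370: h=8, probe 8,9,10,0 → slot 0
Table: [370, —, —, 218, —, —, 131, 399, 942, 469, 931]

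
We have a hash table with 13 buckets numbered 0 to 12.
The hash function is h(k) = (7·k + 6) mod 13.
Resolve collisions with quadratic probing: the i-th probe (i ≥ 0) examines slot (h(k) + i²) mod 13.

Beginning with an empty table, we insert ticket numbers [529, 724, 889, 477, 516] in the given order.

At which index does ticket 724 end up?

Insert 529: h=4, slot 4 empty -> index 4.
Insert 724: h=4, slot 4 occupied -> index 5.
Insert 889: h=2, slot 2 empty -> index 2.
Insert 477: h=4, slots 4,5 occupied -> index 8.
Insert 516: h=4, slots 4,5,8 occupied -> index 0.
Table: [516, -, 889, -, 529, 724, -, -, 477, -, -, -, -]

5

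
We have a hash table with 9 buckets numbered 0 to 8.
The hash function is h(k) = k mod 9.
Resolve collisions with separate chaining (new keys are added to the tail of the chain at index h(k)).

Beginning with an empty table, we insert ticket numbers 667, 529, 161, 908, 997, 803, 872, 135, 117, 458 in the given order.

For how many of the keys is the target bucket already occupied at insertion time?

5

Insert 667: h=1, bucket 1 empty -> new chain.
Insert 529: h=7, bucket 7 empty -> new chain.
Insert 161: h=8, bucket 8 empty -> new chain.
Insert 908: h=8, bucket 8 nonempty -> append to chain.
Insert 997: h=7, bucket 7 nonempty -> append to chain.
Insert 803: h=2, bucket 2 empty -> new chain.
Insert 872: h=8, bucket 8 nonempty -> append to chain.
Insert 135: h=0, bucket 0 empty -> new chain.
Insert 117: h=0, bucket 0 nonempty -> append to chain.
Insert 458: h=8, bucket 8 nonempty -> append to chain.
Final buckets:
0: 135 -> 117
1: 667
2: 803
3: —
4: —
5: —
6: —
7: 529 -> 997
8: 161 -> 908 -> 872 -> 458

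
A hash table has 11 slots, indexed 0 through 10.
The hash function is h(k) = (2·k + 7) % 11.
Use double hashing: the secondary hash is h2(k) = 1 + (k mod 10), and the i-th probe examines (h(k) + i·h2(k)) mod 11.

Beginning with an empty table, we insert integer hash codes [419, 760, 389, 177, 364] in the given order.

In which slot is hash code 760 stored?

10

419 hashes to 9; slot 9 is free -> place at 9.
760 hashes to 9, h2=1; 9 taken -> place at 10.
389 hashes to 4; slot 4 is free -> place at 4.
177 hashes to 9, h2=8; 9 taken -> place at 6.
364 hashes to 9, h2=5; 9 taken -> place at 3.
Table: [., ., ., 364, 389, ., 177, ., ., 419, 760]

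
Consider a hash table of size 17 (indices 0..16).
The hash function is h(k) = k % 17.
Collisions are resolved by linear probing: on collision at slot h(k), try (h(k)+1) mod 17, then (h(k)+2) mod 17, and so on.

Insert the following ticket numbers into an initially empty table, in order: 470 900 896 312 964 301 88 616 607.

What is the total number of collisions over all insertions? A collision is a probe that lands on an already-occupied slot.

6

Insert 470: h=11, slot 11 empty -> index 11.
Insert 900: h=16, slot 16 empty -> index 16.
Insert 896: h=12, slot 12 empty -> index 12.
Insert 312: h=6, slot 6 empty -> index 6.
Insert 964: h=12, slot 12 occupied -> index 13.
Insert 301: h=12, slots 12,13 occupied -> index 14.
Insert 88: h=3, slot 3 empty -> index 3.
Insert 616: h=4, slot 4 empty -> index 4.
Insert 607: h=12, slots 12,13,14 occupied -> index 15.
Table: [., ., ., 88, 616, ., 312, ., ., ., ., 470, 896, 964, 301, 607, 900]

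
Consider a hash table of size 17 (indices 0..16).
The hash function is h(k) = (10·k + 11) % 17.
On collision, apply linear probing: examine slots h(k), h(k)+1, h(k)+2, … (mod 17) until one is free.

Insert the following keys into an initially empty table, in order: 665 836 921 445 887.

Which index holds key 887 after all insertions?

665 hashes to 14; slot 14 is free => place at 14.
836 hashes to 7; slot 7 is free => place at 7.
921 hashes to 7; 7 taken => place at 8.
445 hashes to 7; 7,8 taken => place at 9.
887 hashes to 7; 7,8,9 taken => place at 10.
Table: [—, —, —, —, —, —, —, 836, 921, 445, 887, —, —, —, 665, —, —]

10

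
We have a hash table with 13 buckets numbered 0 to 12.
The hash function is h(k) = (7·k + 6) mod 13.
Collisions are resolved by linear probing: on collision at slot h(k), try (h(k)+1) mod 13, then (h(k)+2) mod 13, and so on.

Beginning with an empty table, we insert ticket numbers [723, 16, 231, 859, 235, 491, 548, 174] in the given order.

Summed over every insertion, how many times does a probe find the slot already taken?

723 hashes to 10; slot 10 is free => place at 10.
16 hashes to 1; slot 1 is free => place at 1.
231 hashes to 11; slot 11 is free => place at 11.
859 hashes to 0; slot 0 is free => place at 0.
235 hashes to 0; 0,1 taken => place at 2.
491 hashes to 11; 11 taken => place at 12.
548 hashes to 7; slot 7 is free => place at 7.
174 hashes to 2; 2 taken => place at 3.
Table: [859, 16, 235, 174, -, -, -, 548, -, -, 723, 231, 491]

4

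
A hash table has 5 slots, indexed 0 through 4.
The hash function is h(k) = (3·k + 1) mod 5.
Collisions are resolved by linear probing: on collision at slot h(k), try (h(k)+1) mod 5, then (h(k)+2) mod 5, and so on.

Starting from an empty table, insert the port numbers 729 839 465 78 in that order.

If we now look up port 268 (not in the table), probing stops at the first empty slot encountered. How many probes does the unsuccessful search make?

Insert 729: h=3, slot 3 empty → index 3.
Insert 839: h=3, slot 3 occupied → index 4.
Insert 465: h=1, slot 1 empty → index 1.
Insert 78: h=0, slot 0 empty → index 0.
Table: [78, 465, ., 729, 839]
Lookup 268: h=0, probe 0,1,2 → slot 2 empty, not found.

3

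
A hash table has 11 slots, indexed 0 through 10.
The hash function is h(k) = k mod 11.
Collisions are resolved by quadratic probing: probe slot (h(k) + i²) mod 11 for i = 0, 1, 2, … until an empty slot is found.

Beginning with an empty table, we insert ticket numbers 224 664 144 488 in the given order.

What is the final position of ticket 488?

8

224: h=4 -> slot 4
664: h=4, probe 4,5 -> slot 5
144: h=1 -> slot 1
488: h=4, probe 4,5,8 -> slot 8
Table: [—, 144, —, —, 224, 664, —, —, 488, —, —]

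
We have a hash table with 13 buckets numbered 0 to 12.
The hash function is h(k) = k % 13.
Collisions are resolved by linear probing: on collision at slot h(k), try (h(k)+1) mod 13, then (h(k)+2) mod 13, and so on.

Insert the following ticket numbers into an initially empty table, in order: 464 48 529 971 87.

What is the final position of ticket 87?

0

464: h=9 → slot 9
48: h=9, probe 9,10 → slot 10
529: h=9, probe 9,10,11 → slot 11
971: h=9, probe 9,10,11,12 → slot 12
87: h=9, probe 9,10,11,12,0 → slot 0
Table: [87, ∅, ∅, ∅, ∅, ∅, ∅, ∅, ∅, 464, 48, 529, 971]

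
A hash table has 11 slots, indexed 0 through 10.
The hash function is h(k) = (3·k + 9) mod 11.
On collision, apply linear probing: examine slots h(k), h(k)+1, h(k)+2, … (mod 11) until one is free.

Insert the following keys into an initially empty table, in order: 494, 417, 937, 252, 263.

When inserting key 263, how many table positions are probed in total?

4

494: h=6 -> slot 6
417: h=6, probe 6,7 -> slot 7
937: h=4 -> slot 4
252: h=6, probe 6,7,8 -> slot 8
263: h=6, probe 6,7,8,9 -> slot 9
Table: [., ., ., ., 937, ., 494, 417, 252, 263, .]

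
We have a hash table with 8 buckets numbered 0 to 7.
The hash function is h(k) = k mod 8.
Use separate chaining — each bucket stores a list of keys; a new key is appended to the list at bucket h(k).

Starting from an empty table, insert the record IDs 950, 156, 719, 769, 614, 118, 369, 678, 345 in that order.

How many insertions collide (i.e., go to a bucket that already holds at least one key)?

5

950 -> bucket 6
156 -> bucket 4
719 -> bucket 7
769 -> bucket 1
614 -> bucket 6 (collision)
118 -> bucket 6 (collision)
369 -> bucket 1 (collision)
678 -> bucket 6 (collision)
345 -> bucket 1 (collision)
Final buckets:
0: _
1: 769 -> 369 -> 345
2: _
3: _
4: 156
5: _
6: 950 -> 614 -> 118 -> 678
7: 719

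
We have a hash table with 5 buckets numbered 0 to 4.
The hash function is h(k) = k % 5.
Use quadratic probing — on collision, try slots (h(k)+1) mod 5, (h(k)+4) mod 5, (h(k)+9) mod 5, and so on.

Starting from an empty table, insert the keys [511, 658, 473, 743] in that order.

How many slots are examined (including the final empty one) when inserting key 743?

511: h=1 → slot 1
658: h=3 → slot 3
473: h=3, probe 3,4 → slot 4
743: h=3, probe 3,4,2 → slot 2
Table: [., 511, 743, 658, 473]

3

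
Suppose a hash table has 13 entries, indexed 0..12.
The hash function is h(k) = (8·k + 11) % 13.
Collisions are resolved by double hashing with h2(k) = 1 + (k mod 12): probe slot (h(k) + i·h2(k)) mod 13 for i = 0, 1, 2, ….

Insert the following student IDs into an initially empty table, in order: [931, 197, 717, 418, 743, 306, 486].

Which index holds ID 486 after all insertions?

6

931: h=10 -> slot 10
197: h=1 -> slot 1
717: h=1, h2=10, probe 1,11 -> slot 11
418: h=1, h2=11, probe 1,12 -> slot 12
743: h=1, h2=12, probe 1,0 -> slot 0
306: h=2 -> slot 2
486: h=12, h2=7, probe 12,6 -> slot 6
Table: [743, 197, 306, ., ., ., 486, ., ., ., 931, 717, 418]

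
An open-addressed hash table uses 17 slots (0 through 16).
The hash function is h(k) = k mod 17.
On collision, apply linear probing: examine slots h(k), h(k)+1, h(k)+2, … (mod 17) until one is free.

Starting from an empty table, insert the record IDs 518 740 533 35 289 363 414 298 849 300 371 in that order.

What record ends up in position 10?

414

Insert 518: h=8, slot 8 empty -> index 8.
Insert 740: h=9, slot 9 empty -> index 9.
Insert 533: h=6, slot 6 empty -> index 6.
Insert 35: h=1, slot 1 empty -> index 1.
Insert 289: h=0, slot 0 empty -> index 0.
Insert 363: h=6, slot 6 occupied -> index 7.
Insert 414: h=6, slots 6,7,8,9 occupied -> index 10.
Insert 298: h=9, slots 9,10 occupied -> index 11.
Insert 849: h=16, slot 16 empty -> index 16.
Insert 300: h=11, slot 11 occupied -> index 12.
Insert 371: h=14, slot 14 empty -> index 14.
Table: [289, 35, _, _, _, _, 533, 363, 518, 740, 414, 298, 300, _, 371, _, 849]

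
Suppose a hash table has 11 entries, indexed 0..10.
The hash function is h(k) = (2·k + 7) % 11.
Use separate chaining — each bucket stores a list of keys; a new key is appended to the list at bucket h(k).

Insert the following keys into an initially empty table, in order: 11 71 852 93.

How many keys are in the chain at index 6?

Insert 11: h=7, bucket 7 empty -> new chain.
Insert 71: h=6, bucket 6 empty -> new chain.
Insert 852: h=6, bucket 6 nonempty -> append to chain.
Insert 93: h=6, bucket 6 nonempty -> append to chain.
Final buckets:
0: ∅
1: ∅
2: ∅
3: ∅
4: ∅
5: ∅
6: 71 -> 852 -> 93
7: 11
8: ∅
9: ∅
10: ∅

3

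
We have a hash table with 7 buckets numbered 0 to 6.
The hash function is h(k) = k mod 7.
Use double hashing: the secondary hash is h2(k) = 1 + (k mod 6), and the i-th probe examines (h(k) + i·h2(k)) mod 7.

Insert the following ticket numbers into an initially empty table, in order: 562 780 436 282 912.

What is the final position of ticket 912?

5

562: h=2 => slot 2
780: h=3 => slot 3
436: h=2, h2=5, probe 2,0 => slot 0
282: h=2, h2=1, probe 2,3,4 => slot 4
912: h=2, h2=1, probe 2,3,4,5 => slot 5
Table: [436, _, 562, 780, 282, 912, _]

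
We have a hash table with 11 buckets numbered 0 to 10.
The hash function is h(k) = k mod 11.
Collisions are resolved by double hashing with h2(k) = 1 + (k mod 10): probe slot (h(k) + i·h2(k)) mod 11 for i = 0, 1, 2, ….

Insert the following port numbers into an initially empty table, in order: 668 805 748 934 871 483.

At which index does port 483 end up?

3

668: h=8 → slot 8
805: h=2 → slot 2
748: h=0 → slot 0
934: h=10 → slot 10
871: h=2, h2=2, probe 2,4 → slot 4
483: h=10, h2=4, probe 10,3 → slot 3
Table: [748, -, 805, 483, 871, -, -, -, 668, -, 934]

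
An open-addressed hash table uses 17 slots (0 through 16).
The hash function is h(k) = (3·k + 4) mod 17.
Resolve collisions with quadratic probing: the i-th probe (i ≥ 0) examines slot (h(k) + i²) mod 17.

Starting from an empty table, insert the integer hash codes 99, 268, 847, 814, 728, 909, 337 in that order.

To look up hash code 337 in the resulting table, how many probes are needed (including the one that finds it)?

4

99 hashes to 12; slot 12 is free → place at 12.
268 hashes to 9; slot 9 is free → place at 9.
847 hashes to 12; 12 taken → place at 13.
814 hashes to 15; slot 15 is free → place at 15.
728 hashes to 12; 12,13 taken → place at 16.
909 hashes to 11; slot 11 is free → place at 11.
337 hashes to 12; 12,13,16 taken → place at 4.
Table: [—, —, —, —, 337, —, —, —, —, 268, —, 909, 99, 847, —, 814, 728]
Lookup 337: h=12, probe 12,13,16,4 → found at 4.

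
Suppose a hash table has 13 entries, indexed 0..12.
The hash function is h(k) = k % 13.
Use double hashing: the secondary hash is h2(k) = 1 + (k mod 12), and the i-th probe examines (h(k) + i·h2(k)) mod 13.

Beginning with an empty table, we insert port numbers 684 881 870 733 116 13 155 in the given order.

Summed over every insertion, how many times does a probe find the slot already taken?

684 hashes to 8; slot 8 is free => place at 8.
881 hashes to 10; slot 10 is free => place at 10.
870 hashes to 12; slot 12 is free => place at 12.
733 hashes to 5; slot 5 is free => place at 5.
116 hashes to 12, h2=9; 12,8 taken => place at 4.
13 hashes to 0; slot 0 is free => place at 0.
155 hashes to 12, h2=12; 12 taken => place at 11.
Table: [13, -, -, -, 116, 733, -, -, 684, -, 881, 155, 870]

3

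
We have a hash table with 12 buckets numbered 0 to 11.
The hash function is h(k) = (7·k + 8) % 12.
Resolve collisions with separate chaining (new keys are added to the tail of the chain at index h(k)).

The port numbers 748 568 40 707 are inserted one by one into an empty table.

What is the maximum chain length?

748 → bucket 0
568 → bucket 0 (collision)
40 → bucket 0 (collision)
707 → bucket 1
Final buckets:
0: 748 -> 568 -> 40
1: 707
2: .
3: .
4: .
5: .
6: .
7: .
8: .
9: .
10: .
11: .

3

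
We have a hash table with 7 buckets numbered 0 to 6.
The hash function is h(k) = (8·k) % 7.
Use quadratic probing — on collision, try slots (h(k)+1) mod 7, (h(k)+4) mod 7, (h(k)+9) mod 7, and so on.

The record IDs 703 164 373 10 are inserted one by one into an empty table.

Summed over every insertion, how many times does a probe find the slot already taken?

3

703: h=3 => slot 3
164: h=3, probe 3,4 => slot 4
373: h=2 => slot 2
10: h=3, probe 3,4,0 => slot 0
Table: [10, ., 373, 703, 164, ., .]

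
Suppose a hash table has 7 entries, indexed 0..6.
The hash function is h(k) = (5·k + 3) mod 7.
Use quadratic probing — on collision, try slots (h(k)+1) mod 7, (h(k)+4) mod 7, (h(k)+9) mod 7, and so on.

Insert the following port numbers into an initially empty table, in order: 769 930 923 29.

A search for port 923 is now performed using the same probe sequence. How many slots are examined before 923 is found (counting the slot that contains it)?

769: h=5 => slot 5
930: h=5, probe 5,6 => slot 6
923: h=5, probe 5,6,2 => slot 2
29: h=1 => slot 1
Table: [-, 29, 923, -, -, 769, 930]
Lookup 923: h=5, probe 5,6,2 → found at 2.

3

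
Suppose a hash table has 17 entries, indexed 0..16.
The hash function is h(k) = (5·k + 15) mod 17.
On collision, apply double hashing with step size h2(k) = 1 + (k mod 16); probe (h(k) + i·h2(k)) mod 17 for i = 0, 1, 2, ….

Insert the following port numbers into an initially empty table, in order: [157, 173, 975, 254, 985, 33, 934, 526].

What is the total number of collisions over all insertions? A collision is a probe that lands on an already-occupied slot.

157 hashes to 1; slot 1 is free -> place at 1.
173 hashes to 13; slot 13 is free -> place at 13.
975 hashes to 11; slot 11 is free -> place at 11.
254 hashes to 10; slot 10 is free -> place at 10.
985 hashes to 10, h2=10; 10 taken -> place at 3.
33 hashes to 10, h2=2; 10 taken -> place at 12.
934 hashes to 10, h2=7; 10 taken -> place at 0.
526 hashes to 10, h2=15; 10 taken -> place at 8.
Table: [934, 157, ∅, 985, ∅, ∅, ∅, ∅, 526, ∅, 254, 975, 33, 173, ∅, ∅, ∅]

4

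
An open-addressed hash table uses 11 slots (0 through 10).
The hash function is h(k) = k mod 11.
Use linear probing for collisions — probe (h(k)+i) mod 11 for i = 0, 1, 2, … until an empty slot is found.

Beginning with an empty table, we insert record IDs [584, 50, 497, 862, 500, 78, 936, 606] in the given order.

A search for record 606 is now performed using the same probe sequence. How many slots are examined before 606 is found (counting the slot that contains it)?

584 hashes to 1; slot 1 is free -> place at 1.
50 hashes to 6; slot 6 is free -> place at 6.
497 hashes to 2; slot 2 is free -> place at 2.
862 hashes to 4; slot 4 is free -> place at 4.
500 hashes to 5; slot 5 is free -> place at 5.
78 hashes to 1; 1,2 taken -> place at 3.
936 hashes to 1; 1,2,3,4,5,6 taken -> place at 7.
606 hashes to 1; 1,2,3,4,5,6,7 taken -> place at 8.
Table: [_, 584, 497, 78, 862, 500, 50, 936, 606, _, _]
Lookup 606: h=1, probe 1,2,3,4,5,6,7,8 → found at 8.

8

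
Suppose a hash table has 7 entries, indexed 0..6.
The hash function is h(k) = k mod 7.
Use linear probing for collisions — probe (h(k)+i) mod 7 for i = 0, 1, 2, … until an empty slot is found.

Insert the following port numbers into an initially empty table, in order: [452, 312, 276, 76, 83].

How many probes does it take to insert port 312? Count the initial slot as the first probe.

Insert 452: h=4, slot 4 empty → index 4.
Insert 312: h=4, slot 4 occupied → index 5.
Insert 276: h=3, slot 3 empty → index 3.
Insert 76: h=6, slot 6 empty → index 6.
Insert 83: h=6, slot 6 occupied → index 0.
Table: [83, ., ., 276, 452, 312, 76]

2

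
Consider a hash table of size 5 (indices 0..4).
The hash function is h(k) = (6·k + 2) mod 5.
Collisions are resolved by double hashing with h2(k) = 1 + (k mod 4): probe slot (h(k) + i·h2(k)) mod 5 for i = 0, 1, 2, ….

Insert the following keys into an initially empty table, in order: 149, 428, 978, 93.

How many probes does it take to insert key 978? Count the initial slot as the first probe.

2

Insert 149: h=1, slot 1 empty → index 1.
Insert 428: h=0, slot 0 empty → index 0.
Insert 978: h=0, h2=3, slot 0 occupied → index 3.
Insert 93: h=0, h2=2, slot 0 occupied → index 2.
Table: [428, 149, 93, 978, _]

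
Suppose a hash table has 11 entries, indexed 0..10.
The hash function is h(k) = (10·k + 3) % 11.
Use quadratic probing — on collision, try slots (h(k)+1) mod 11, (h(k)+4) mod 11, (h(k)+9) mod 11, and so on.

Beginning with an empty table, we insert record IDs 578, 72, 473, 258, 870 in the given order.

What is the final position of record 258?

578: h=8 -> slot 8
72: h=8, probe 8,9 -> slot 9
473: h=3 -> slot 3
258: h=9, probe 9,10 -> slot 10
870: h=2 -> slot 2
Table: [., ., 870, 473, ., ., ., ., 578, 72, 258]

10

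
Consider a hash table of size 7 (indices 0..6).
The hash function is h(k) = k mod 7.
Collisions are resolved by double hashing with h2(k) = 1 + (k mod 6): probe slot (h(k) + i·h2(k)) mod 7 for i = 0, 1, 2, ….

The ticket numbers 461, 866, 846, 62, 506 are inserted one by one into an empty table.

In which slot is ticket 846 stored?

461 hashes to 6; slot 6 is free -> place at 6.
866 hashes to 5; slot 5 is free -> place at 5.
846 hashes to 6, h2=1; 6 taken -> place at 0.
62 hashes to 6, h2=3; 6 taken -> place at 2.
506 hashes to 2, h2=3; 2,5 taken -> place at 1.
Table: [846, 506, 62, ∅, ∅, 866, 461]

0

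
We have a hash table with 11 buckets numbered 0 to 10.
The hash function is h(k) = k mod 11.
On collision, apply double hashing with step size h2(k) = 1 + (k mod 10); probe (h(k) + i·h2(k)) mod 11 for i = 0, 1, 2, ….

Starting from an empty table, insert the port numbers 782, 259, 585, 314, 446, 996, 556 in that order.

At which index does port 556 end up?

8

Insert 782: h=1, slot 1 empty => index 1.
Insert 259: h=6, slot 6 empty => index 6.
Insert 585: h=2, slot 2 empty => index 2.
Insert 314: h=6, h2=5, slot 6 occupied => index 0.
Insert 446: h=6, h2=7, slots 6,2 occupied => index 9.
Insert 996: h=6, h2=7, slots 6,2,9 occupied => index 5.
Insert 556: h=6, h2=7, slots 6,2,9,5,1 occupied => index 8.
Table: [314, 782, 585, ∅, ∅, 996, 259, ∅, 556, 446, ∅]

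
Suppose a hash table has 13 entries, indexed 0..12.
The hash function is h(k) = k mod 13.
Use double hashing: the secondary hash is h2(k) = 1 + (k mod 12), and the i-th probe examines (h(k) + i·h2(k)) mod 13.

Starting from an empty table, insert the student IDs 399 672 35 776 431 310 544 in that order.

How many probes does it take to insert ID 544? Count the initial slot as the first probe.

2

Insert 399: h=9, slot 9 empty => index 9.
Insert 672: h=9, h2=1, slot 9 occupied => index 10.
Insert 35: h=9, h2=12, slot 9 occupied => index 8.
Insert 776: h=9, h2=9, slot 9 occupied => index 5.
Insert 431: h=2, slot 2 empty => index 2.
Insert 310: h=11, slot 11 empty => index 11.
Insert 544: h=11, h2=5, slot 11 occupied => index 3.
Table: [—, —, 431, 544, —, 776, —, —, 35, 399, 672, 310, —]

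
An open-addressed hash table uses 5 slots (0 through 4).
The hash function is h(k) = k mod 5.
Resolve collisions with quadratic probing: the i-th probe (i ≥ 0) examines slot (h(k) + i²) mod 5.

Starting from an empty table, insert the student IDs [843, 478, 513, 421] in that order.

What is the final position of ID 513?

Insert 843: h=3, slot 3 empty → index 3.
Insert 478: h=3, slot 3 occupied → index 4.
Insert 513: h=3, slots 3,4 occupied → index 2.
Insert 421: h=1, slot 1 empty → index 1.
Table: [∅, 421, 513, 843, 478]

2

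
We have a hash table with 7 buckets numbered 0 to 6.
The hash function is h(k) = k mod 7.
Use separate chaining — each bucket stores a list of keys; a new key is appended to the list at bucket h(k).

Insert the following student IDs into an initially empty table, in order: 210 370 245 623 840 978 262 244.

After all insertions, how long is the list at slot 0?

210 → bucket 0
370 → bucket 6
245 → bucket 0 (collision)
623 → bucket 0 (collision)
840 → bucket 0 (collision)
978 → bucket 5
262 → bucket 3
244 → bucket 6 (collision)
Final buckets:
0: 210 -> 245 -> 623 -> 840
1: _
2: _
3: 262
4: _
5: 978
6: 370 -> 244

4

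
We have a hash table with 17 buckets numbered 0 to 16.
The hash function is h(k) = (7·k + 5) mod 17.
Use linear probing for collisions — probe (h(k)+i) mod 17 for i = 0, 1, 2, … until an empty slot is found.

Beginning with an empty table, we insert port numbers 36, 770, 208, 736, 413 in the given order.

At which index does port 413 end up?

8

Insert 36: h=2, slot 2 empty → index 2.
Insert 770: h=6, slot 6 empty → index 6.
Insert 208: h=16, slot 16 empty → index 16.
Insert 736: h=6, slot 6 occupied → index 7.
Insert 413: h=6, slots 6,7 occupied → index 8.
Table: [-, -, 36, -, -, -, 770, 736, 413, -, -, -, -, -, -, -, 208]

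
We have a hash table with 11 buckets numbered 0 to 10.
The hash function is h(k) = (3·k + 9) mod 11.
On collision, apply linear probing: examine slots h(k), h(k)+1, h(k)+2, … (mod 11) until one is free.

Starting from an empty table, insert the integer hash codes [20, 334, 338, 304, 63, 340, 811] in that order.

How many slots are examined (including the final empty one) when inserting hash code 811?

Insert 20: h=3, slot 3 empty => index 3.
Insert 334: h=10, slot 10 empty => index 10.
Insert 338: h=0, slot 0 empty => index 0.
Insert 304: h=8, slot 8 empty => index 8.
Insert 63: h=0, slot 0 occupied => index 1.
Insert 340: h=6, slot 6 empty => index 6.
Insert 811: h=0, slots 0,1 occupied => index 2.
Table: [338, 63, 811, 20, ∅, ∅, 340, ∅, 304, ∅, 334]

3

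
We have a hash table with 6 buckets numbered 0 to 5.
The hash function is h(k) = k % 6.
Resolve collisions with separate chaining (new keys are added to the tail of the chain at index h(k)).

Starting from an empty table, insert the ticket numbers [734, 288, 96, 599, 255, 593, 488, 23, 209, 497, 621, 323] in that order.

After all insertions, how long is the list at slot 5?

734 -> bucket 2
288 -> bucket 0
96 -> bucket 0 (collision)
599 -> bucket 5
255 -> bucket 3
593 -> bucket 5 (collision)
488 -> bucket 2 (collision)
23 -> bucket 5 (collision)
209 -> bucket 5 (collision)
497 -> bucket 5 (collision)
621 -> bucket 3 (collision)
323 -> bucket 5 (collision)
Final buckets:
0: 288 -> 96
1: _
2: 734 -> 488
3: 255 -> 621
4: _
5: 599 -> 593 -> 23 -> 209 -> 497 -> 323

6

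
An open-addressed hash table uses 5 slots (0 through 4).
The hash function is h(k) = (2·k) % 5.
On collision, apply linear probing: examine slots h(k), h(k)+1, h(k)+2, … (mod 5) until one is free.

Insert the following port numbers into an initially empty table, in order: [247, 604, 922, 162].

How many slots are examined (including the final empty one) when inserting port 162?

3

Insert 247: h=4, slot 4 empty -> index 4.
Insert 604: h=3, slot 3 empty -> index 3.
Insert 922: h=4, slot 4 occupied -> index 0.
Insert 162: h=4, slots 4,0 occupied -> index 1.
Table: [922, 162, ., 604, 247]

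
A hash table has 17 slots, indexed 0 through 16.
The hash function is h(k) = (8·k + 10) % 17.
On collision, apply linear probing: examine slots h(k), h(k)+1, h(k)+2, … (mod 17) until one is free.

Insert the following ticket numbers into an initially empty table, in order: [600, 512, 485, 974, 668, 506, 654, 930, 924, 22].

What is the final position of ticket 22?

600: h=16 → slot 16
512: h=9 → slot 9
485: h=14 → slot 14
974: h=16, probe 16,0 → slot 0
668: h=16, probe 16,0,1 → slot 1
506: h=12 → slot 12
654: h=6 → slot 6
930: h=4 → slot 4
924: h=7 → slot 7
22: h=16, probe 16,0,1,2 → slot 2
Table: [974, 668, 22, ∅, 930, ∅, 654, 924, ∅, 512, ∅, ∅, 506, ∅, 485, ∅, 600]

2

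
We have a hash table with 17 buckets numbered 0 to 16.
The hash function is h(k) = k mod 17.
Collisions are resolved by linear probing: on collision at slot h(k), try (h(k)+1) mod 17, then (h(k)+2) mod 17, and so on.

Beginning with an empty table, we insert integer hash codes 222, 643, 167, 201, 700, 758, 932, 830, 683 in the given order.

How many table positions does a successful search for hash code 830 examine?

6

222: h=1 → slot 1
643: h=14 → slot 14
167: h=14, probe 14,15 → slot 15
201: h=14, probe 14,15,16 → slot 16
700: h=3 → slot 3
758: h=10 → slot 10
932: h=14, probe 14,15,16,0 → slot 0
830: h=14, probe 14,15,16,0,1,2 → slot 2
683: h=3, probe 3,4 → slot 4
Table: [932, 222, 830, 700, 683, ., ., ., ., ., 758, ., ., ., 643, 167, 201]
Lookup 830: h=14, probe 14,15,16,0,1,2 → found at 2.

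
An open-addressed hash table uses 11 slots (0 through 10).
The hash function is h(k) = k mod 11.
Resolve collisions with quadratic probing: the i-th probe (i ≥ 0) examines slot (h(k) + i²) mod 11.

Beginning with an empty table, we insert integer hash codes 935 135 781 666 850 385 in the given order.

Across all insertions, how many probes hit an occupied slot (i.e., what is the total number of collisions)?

5

935 hashes to 0; slot 0 is free → place at 0.
135 hashes to 3; slot 3 is free → place at 3.
781 hashes to 0; 0 taken → place at 1.
666 hashes to 6; slot 6 is free → place at 6.
850 hashes to 3; 3 taken → place at 4.
385 hashes to 0; 0,1,4 taken → place at 9.
Table: [935, 781, -, 135, 850, -, 666, -, -, 385, -]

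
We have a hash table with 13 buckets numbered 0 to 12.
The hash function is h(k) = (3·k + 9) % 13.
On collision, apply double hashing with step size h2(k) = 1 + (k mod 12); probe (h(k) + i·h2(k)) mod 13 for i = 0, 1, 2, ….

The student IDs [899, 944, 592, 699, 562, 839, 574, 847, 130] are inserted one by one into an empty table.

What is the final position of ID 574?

11

Insert 899: h=2, slot 2 empty → index 2.
Insert 944: h=7, slot 7 empty → index 7.
Insert 592: h=4, slot 4 empty → index 4.
Insert 699: h=0, slot 0 empty → index 0.
Insert 562: h=5, slot 5 empty → index 5.
Insert 839: h=4, h2=12, slot 4 occupied → index 3.
Insert 574: h=2, h2=11, slots 2,0 occupied → index 11.
Insert 847: h=2, h2=8, slot 2 occupied → index 10.
Insert 130: h=9, slot 9 empty → index 9.
Table: [699, _, 899, 839, 592, 562, _, 944, _, 130, 847, 574, _]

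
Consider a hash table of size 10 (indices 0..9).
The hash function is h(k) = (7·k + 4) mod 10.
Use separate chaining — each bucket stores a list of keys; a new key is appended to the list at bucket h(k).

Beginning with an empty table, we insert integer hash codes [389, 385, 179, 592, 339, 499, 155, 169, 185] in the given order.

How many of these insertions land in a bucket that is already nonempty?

6

Insert 389: h=7, bucket 7 empty → new chain.
Insert 385: h=9, bucket 9 empty → new chain.
Insert 179: h=7, bucket 7 nonempty → append to chain.
Insert 592: h=8, bucket 8 empty → new chain.
Insert 339: h=7, bucket 7 nonempty → append to chain.
Insert 499: h=7, bucket 7 nonempty → append to chain.
Insert 155: h=9, bucket 9 nonempty → append to chain.
Insert 169: h=7, bucket 7 nonempty → append to chain.
Insert 185: h=9, bucket 9 nonempty → append to chain.
Final buckets:
0: ∅
1: ∅
2: ∅
3: ∅
4: ∅
5: ∅
6: ∅
7: 389 -> 179 -> 339 -> 499 -> 169
8: 592
9: 385 -> 155 -> 185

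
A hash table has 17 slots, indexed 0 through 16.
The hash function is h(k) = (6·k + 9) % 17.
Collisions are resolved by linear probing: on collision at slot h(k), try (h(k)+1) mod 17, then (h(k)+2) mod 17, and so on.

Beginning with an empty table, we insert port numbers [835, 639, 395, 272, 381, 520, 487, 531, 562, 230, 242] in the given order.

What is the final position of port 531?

835 hashes to 4; slot 4 is free -> place at 4.
639 hashes to 1; slot 1 is free -> place at 1.
395 hashes to 16; slot 16 is free -> place at 16.
272 hashes to 9; slot 9 is free -> place at 9.
381 hashes to 0; slot 0 is free -> place at 0.
520 hashes to 1; 1 taken -> place at 2.
487 hashes to 7; slot 7 is free -> place at 7.
531 hashes to 16; 16,0,1,2 taken -> place at 3.
562 hashes to 15; slot 15 is free -> place at 15.
230 hashes to 12; slot 12 is free -> place at 12.
242 hashes to 16; 16,0,1,2,3,4 taken -> place at 5.
Table: [381, 639, 520, 531, 835, 242, ∅, 487, ∅, 272, ∅, ∅, 230, ∅, ∅, 562, 395]

3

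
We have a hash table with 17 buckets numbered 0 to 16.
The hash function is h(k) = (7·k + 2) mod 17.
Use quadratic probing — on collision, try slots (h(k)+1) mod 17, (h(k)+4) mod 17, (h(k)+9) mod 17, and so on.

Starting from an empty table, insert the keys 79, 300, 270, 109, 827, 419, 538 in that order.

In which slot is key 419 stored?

79: h=11 => slot 11
300: h=11, probe 11,12 => slot 12
270: h=5 => slot 5
109: h=0 => slot 0
827: h=11, probe 11,12,15 => slot 15
419: h=11, probe 11,12,15,3 => slot 3
538: h=11, probe 11,12,15,3,10 => slot 10
Table: [109, ., ., 419, ., 270, ., ., ., ., 538, 79, 300, ., ., 827, .]

3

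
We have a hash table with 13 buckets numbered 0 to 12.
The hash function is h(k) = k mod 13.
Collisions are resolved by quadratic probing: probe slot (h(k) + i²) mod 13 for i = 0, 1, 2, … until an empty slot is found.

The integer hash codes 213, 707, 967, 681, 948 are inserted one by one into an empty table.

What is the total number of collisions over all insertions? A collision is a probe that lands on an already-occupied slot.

Insert 213: h=5, slot 5 empty → index 5.
Insert 707: h=5, slot 5 occupied → index 6.
Insert 967: h=5, slots 5,6 occupied → index 9.
Insert 681: h=5, slots 5,6,9 occupied → index 1.
Insert 948: h=12, slot 12 empty → index 12.
Table: [_, 681, _, _, _, 213, 707, _, _, 967, _, _, 948]

6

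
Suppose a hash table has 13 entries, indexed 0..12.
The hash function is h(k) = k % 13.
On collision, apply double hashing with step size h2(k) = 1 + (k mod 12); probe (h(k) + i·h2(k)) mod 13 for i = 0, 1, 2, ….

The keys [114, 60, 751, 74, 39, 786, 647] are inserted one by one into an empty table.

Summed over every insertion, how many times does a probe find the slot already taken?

4

114: h=10 => slot 10
60: h=8 => slot 8
751: h=10, h2=8, probe 10,5 => slot 5
74: h=9 => slot 9
39: h=0 => slot 0
786: h=6 => slot 6
647: h=10, h2=12, probe 10,9,8,7 => slot 7
Table: [39, ., ., ., ., 751, 786, 647, 60, 74, 114, ., .]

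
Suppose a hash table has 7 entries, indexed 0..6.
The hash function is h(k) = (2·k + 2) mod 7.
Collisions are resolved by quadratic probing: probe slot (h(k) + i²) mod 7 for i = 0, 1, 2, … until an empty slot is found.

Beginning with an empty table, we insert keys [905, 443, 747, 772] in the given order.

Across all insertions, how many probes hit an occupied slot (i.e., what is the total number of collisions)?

Insert 905: h=6, slot 6 empty => index 6.
Insert 443: h=6, slot 6 occupied => index 0.
Insert 747: h=5, slot 5 empty => index 5.
Insert 772: h=6, slots 6,0 occupied => index 3.
Table: [443, ., ., 772, ., 747, 905]

3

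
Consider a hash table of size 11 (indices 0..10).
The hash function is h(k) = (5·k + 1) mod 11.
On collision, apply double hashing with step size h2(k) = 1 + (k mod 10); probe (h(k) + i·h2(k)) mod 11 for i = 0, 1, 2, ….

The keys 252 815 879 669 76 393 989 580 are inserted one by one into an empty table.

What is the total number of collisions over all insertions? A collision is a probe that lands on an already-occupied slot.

7

252 hashes to 7; slot 7 is free → place at 7.
815 hashes to 6; slot 6 is free → place at 6.
879 hashes to 7, h2=10; 7,6 taken → place at 5.
669 hashes to 2; slot 2 is free → place at 2.
76 hashes to 7, h2=7; 7 taken → place at 3.
393 hashes to 8; slot 8 is free → place at 8.
989 hashes to 7, h2=10; 7,6,5 taken → place at 4.
580 hashes to 8, h2=1; 8 taken → place at 9.
Table: [—, —, 669, 76, 989, 879, 815, 252, 393, 580, —]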